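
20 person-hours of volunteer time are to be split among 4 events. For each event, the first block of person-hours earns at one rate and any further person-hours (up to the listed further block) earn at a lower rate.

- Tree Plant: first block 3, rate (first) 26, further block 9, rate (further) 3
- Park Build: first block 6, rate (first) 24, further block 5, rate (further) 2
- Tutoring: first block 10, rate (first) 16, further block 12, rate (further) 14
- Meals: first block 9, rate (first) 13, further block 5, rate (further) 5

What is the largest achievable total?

396

Order all 8 blocks by rate: Tree Plant/tier1 26 > Park Build/tier1 24 > Tutoring/tier1 16 > Tutoring/tier2 14 > Meals/tier1 13 > Meals/tier2 5 > Tree Plant/tier2 3 > Park Build/tier2 2.
Tree Plant tier1 at 26: fill all 3 → 17 left.
Park Build/tier1 (24): +6 → 11 left.
Tutoring/tier1 (16): +10 → 1 left.
1 remain; put them into Tutoring tier2 at 14.
Total = 26×3 + 24×6 + 16×10 + 14×1 = 396.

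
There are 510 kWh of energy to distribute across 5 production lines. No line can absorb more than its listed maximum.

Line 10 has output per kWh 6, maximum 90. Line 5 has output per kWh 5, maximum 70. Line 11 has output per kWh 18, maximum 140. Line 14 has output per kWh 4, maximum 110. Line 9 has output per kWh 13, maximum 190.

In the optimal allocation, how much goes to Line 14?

Highest output per kWh first: Line 11 18 > Line 9 13 > Line 10 6 > Line 5 5 > Line 14 4.
Give Line 11 140 to hit its cap of 140 — 370 left.
Line 9 takes 190 to reach its cap of 190 — 180 left.
Line 10: +90 to 90 (cap) — 90 left.
Line 5 takes 70 to reach its cap of 70 — 20 left.
Only 20 left; Line 14 takes them to reach 20.

20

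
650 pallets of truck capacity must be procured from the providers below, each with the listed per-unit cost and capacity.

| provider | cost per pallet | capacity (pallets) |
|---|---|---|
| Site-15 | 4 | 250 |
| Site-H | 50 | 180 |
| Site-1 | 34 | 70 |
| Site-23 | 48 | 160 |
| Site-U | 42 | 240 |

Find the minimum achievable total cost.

Use providers in increasing cost order.
Site-15 at 4: take all 250 pallets ; 400 still needed.
Site-1 at 34: take all 70 pallets ; 330 still needed.
Take 240 from Site-U at 42 ; need 90 more.
Site-23 (48): take the remaining 90 ; done.
Site-H: unused.
Cost = 250×4 + 70×34 + 240×42 + 90×48 = 17780.

17780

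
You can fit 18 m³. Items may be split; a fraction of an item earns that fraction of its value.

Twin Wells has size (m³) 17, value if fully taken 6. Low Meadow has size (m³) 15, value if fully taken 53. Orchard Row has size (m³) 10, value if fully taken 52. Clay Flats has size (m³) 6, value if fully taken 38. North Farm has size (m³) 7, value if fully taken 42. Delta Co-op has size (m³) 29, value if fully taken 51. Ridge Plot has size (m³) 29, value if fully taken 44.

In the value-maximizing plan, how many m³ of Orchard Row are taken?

5

Sort by value density: Clay Flats 38/6≈6.33, North Farm 42/7≈6, Orchard Row 52/10≈5.2, Low Meadow 53/15≈3.53, Delta Co-op 51/29≈1.76, Ridge Plot 44/29≈1.52, Twin Wells 6/17≈0.353.
Take all of Clay Flats (6 m³, value 38) ; 12 m³ left.
Take all of North Farm (7 m³, value 42) ; 5 m³ left.
Only 5 m³ remain; take 5/10 of Orchard Row for value 52×5/10 = 26.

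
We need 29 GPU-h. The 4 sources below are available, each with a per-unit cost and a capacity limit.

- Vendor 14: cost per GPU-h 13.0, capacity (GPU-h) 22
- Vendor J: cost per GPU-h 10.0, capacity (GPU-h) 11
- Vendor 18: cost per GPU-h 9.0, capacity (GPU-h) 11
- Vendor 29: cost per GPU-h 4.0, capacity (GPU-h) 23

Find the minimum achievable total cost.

146

Use sources in increasing cost order.
Vendor 29 at 4.0: take all 23 GPU-h — 6 still needed.
Take 6 from Vendor 18 at 9.0 to finish.
Vendor J, Vendor 14: unused.
Cost = 23×4.0 + 6×9.0 = 146.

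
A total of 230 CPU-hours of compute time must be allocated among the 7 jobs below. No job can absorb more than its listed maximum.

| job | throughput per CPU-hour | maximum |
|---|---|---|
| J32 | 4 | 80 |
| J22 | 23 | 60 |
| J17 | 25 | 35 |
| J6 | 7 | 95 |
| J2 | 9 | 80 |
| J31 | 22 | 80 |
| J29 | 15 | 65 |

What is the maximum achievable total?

Rank by throughput per CPU-hour: J17 25 > J22 23 > J31 22 > J29 15 > J2 9 > J6 7 > J32 4.
Give J17 35 to hit its cap of 35 — 195 left.
J22: +60 to 60 (cap) — 135 left.
Give J31 80 to hit its cap of 80 — 55 left.
J29 has room for 65 but only 55 remain, so it gets 55.
Total = 23×60 + 25×35 + 22×80 + 15×55 = 4840.

4840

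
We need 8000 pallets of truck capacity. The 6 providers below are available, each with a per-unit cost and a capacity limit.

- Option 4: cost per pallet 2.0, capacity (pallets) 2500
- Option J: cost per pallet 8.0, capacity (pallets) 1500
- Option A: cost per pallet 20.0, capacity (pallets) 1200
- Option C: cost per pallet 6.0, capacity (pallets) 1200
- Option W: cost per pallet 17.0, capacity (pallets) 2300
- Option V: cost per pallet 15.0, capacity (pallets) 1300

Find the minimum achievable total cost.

69200

Fill from the cheapest provider first.
Option 4 (2.0): use full 2500 — 5500 pallets to go.
Option C at 6.0: take all 1200 pallets — 4300 still needed.
Take 1500 from Option J at 8.0 — need 2800 more.
Take 1300 from Option V at 15.0 — need 1500 more.
Option W (17.0): take the remaining 1500 — done.
Option A: unused.
Cost = 2500×2.0 + 1200×6.0 + 1500×8.0 + 1300×15.0 + 1500×17.0 = 69200.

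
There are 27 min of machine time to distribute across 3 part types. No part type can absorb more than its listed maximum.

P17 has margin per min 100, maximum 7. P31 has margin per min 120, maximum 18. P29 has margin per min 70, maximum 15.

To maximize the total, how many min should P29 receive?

2

Highest margin per min first: P31 120 > P17 100 > P29 70.
Give P31 18 to hit its cap of 18 → 9 left.
Give P17 7 to hit its cap of 7 → 2 left.
P29 has room for 15 but only 2 remain, so it gets 2.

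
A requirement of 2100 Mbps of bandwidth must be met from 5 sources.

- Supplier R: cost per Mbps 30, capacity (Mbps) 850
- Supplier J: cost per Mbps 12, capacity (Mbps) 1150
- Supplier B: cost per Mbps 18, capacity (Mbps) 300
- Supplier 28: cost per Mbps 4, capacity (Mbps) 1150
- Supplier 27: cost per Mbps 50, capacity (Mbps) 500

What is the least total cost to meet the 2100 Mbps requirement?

16000

Use sources in increasing cost order.
Take 1150 from Supplier 28 at 4 — need 950 more.
Take 950 from Supplier J at 12 to finish.
Supplier B, Supplier R, Supplier 27: unused.
Cost = 1150×4 + 950×12 = 16000.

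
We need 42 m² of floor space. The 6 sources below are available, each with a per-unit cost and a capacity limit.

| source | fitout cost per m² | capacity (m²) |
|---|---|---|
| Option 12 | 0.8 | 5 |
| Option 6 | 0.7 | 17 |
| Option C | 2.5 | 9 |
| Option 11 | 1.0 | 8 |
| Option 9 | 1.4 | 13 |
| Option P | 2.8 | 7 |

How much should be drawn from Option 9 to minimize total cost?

Cheapest first:
Option 6 (0.7): use full 17 → 25 m² to go.
Take 5 from Option 12 at 0.8 → need 20 more.
Take 8 from Option 11 at 1.0 → need 12 more.
Option 9 (1.4): take the remaining 12 → done.
Option C, Option P: unused.

12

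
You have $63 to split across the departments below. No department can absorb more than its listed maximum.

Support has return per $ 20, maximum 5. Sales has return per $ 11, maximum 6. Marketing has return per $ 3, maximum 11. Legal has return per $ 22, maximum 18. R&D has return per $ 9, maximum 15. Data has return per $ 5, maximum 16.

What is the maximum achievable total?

Order the departments by return per $: Legal 22 > Support 20 > Sales 11 > R&D 9 > Data 5 > Marketing 3.
Legal takes 18 to reach its cap of 18 → 45 left.
Give Support 5 to hit its cap of 5 → 40 left.
Give Sales 6 to hit its cap of 6 → 34 left.
R&D: +15 to 15 (cap) → 19 left.
Data: +16 to 16 (cap) → 3 left.
Marketing: +3 (room for 11) → 3. Pool exhausted.
Total = 20×5 + 11×6 + 3×3 + 22×18 + 9×15 + 5×16 = 786.

786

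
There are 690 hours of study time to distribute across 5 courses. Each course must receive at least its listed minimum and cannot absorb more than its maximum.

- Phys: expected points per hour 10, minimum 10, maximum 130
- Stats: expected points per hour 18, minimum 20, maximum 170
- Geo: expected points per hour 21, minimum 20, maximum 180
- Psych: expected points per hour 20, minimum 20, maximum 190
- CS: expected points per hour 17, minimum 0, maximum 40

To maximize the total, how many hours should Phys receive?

Meeting every minimum uses 10+20+20+20+0 = 70 hours, leaving 620.
Highest expected points per hour first: Geo 21 > Psych 20 > Stats 18 > CS 17 > Phys 10.
Give Geo 160 more to hit its cap of 180 → 460 left.
Give Psych 170 more to hit its cap of 190 → 290 left.
Stats takes 150 more to reach its cap of 170 → 140 left.
Give CS 40 more to hit its cap of 40 → 100 left.
Only 100 left; Phys takes them to reach 110.

110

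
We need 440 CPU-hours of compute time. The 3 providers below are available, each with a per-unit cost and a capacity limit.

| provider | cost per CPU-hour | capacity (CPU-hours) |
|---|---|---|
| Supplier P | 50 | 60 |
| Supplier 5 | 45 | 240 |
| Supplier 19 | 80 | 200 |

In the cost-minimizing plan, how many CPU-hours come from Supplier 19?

Cheapest first:
Take 240 from Supplier 5 at 45 → need 200 more.
Supplier P (50): use full 60 → 140 CPU-hours to go.
Supplier 19 at 80: take 140 of its 200 → requirement met.

140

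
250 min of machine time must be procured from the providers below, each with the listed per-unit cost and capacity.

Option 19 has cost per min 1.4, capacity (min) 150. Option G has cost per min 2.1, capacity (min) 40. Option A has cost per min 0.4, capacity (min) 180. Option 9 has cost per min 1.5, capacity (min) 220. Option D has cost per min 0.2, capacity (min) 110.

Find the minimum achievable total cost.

Fill from the cheapest provider first.
Option D (0.2): use full 110 → 140 min to go.
Option A at 0.4: take 140 of its 180 → requirement met.
Option 19, Option 9, Option G: unused.
Cost = 110×0.2 + 140×0.4 = 78.

78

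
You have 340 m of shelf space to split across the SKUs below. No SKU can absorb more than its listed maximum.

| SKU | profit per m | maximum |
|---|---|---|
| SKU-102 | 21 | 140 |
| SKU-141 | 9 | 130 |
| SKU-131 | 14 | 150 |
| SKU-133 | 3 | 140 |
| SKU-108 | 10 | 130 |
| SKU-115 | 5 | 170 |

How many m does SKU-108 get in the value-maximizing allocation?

Order the SKUs by profit per m: SKU-102 21 > SKU-131 14 > SKU-108 10 > SKU-141 9 > SKU-115 5 > SKU-133 3.
SKU-102 takes 140 to reach its cap of 140 — 200 left.
SKU-131 takes 150 to reach its cap of 150 — 50 left.
Only 50 left; SKU-108 takes them to reach 50.

50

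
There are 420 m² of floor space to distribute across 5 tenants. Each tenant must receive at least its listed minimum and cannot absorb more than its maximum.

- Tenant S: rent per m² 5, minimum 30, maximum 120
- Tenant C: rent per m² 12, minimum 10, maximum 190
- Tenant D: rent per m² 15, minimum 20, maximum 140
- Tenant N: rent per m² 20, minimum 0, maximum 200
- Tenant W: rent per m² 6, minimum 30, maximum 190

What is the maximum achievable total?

Meeting every minimum uses 30+10+20+0+30 = 90 m², leaving 330.
Highest rent per m² first: Tenant N 20 > Tenant D 15 > Tenant C 12 > Tenant W 6 > Tenant S 5.
Give Tenant N 200 more to hit its cap of 200 — 130 left.
Tenant D takes 120 more to reach its cap of 140 — 10 left.
Tenant C has room for 180 more but only 10 remain, so it gets 20.
Total = 5×30 + 12×20 + 15×140 + 20×200 + 6×30 = 6670.

6670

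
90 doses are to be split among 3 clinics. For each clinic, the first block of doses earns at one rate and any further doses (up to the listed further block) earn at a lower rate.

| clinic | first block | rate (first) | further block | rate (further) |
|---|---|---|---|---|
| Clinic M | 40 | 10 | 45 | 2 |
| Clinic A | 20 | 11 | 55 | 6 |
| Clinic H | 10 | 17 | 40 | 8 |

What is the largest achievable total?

950

Treat each block as its own option and order by rate: Clinic H/T1 17 > Clinic A/T1 11 > Clinic M/T1 10 > Clinic H/T2 8 > Clinic A/T2 6 > Clinic M/T2 2.
Clinic H/T1 (17): +10 → 80 left.
Fill Clinic A T1 block (20 at 11) → 60 left.
Fill Clinic M T1 block (40 at 10) → 20 left.
Clinic H T2 at 8: only 20 left, fill 20.
Total = 17×10 + 11×20 + 10×40 + 8×20 = 950.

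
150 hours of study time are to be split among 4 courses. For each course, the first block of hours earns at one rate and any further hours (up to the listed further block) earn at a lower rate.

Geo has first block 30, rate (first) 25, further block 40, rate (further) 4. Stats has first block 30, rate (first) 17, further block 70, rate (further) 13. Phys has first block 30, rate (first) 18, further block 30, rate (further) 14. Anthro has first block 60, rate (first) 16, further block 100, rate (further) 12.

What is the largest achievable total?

2760

Rank every tier by rate: Geo/first 25 > Phys/first 18 > Stats/first 17 > Anthro/first 16 > Phys/second 14 > Stats/second 13 > Anthro/second 12 > Geo/second 4.
Fill Geo first block (30 at 25) ; 120 left.
Phys first at 18: fill all 30 ; 90 left.
Stats first at 17: fill all 30 ; 60 left.
Anthro/first (16): +60 ; 0 left.
Total = 25×30 + 18×30 + 17×30 + 16×60 = 2760.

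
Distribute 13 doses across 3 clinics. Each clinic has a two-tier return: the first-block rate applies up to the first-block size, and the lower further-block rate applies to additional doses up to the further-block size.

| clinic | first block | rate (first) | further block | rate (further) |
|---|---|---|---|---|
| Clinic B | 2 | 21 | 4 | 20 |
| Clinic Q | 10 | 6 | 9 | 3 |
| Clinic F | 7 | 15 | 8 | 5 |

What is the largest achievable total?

227

Treat each block as its own option and order by rate: Clinic B/T1 21 > Clinic B/T2 20 > Clinic F/T1 15 > Clinic Q/T1 6 > Clinic F/T2 5 > Clinic Q/T2 3.
Clinic B/T1 (21): +2 — 11 left.
Fill Clinic B T2 block (4 at 20) — 7 left.
Clinic F T1 at 15: fill all 7 — 0 left.
Total = 21×2 + 20×4 + 15×7 = 227.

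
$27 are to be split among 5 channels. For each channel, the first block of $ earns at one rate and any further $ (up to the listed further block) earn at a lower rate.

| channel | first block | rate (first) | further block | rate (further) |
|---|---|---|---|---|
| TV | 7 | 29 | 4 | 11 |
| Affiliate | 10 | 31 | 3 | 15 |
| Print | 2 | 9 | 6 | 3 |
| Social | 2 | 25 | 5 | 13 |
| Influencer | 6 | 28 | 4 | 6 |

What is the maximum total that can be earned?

761

Treat each block as its own option and order by rate: Affiliate/tier1 31 > TV/tier1 29 > Influencer/tier1 28 > Social/tier1 25 > Affiliate/tier2 15 > Social/tier2 13 > TV/tier2 11 > Print/tier1 9 > Influencer/tier2 6 > Print/tier2 3.
Fill Affiliate tier1 block (10 at 31) → 17 left.
Fill TV tier1 block (7 at 29) → 10 left.
Influencer tier1 at 28: fill all 6 → 4 left.
Social/tier1 (25): +2 → 2 left.
Affiliate tier2 at 15: only 2 left, fill 2.
Total = 31×10 + 29×7 + 28×6 + 25×2 + 15×2 = 761.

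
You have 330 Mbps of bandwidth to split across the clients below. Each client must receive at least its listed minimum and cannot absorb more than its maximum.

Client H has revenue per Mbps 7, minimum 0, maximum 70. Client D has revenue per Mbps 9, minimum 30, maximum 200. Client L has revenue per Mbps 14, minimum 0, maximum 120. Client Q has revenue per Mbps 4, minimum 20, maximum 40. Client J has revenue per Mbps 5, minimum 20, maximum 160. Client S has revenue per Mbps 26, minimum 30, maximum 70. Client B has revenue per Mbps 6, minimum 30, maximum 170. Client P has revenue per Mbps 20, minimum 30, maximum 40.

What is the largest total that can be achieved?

Meeting every minimum uses 0+30+0+20+20+30+30+30 = 160 Mbps, leaving 170.
Rank by revenue per Mbps: Client S 26 > Client P 20 > Client L 14 > Client D 9 > Client H 7 > Client B 6 > Client J 5 > Client Q 4.
Client S takes 40 more to reach its cap of 70 ; 130 left.
Give Client P 10 more to hit its cap of 40 ; 120 left.
Give Client L 120 more to hit its cap of 120 ; 0 left.
Total = 9×30 + 14×120 + 4×20 + 5×20 + 26×70 + 6×30 + 20×40 = 4930.

4930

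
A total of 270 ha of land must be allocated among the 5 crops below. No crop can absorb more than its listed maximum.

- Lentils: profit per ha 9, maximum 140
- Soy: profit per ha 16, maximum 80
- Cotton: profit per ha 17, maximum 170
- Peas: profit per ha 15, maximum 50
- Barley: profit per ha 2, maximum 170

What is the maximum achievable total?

4470

Highest profit per ha first: Cotton 17 > Soy 16 > Peas 15 > Lentils 9 > Barley 2.
Cotton takes 170 to reach its cap of 170 ; 100 left.
Soy takes 80 to reach its cap of 80 ; 20 left.
Peas: +20 (room for 50) → 20. Pool exhausted.
Total = 16×80 + 17×170 + 15×20 = 4470.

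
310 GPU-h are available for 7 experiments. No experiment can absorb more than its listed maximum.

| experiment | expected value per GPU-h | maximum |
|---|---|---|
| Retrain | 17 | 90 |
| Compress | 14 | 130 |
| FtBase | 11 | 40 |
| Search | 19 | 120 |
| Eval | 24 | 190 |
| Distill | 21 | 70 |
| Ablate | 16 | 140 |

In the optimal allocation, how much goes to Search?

Highest expected value per GPU-h first: Eval 24 > Distill 21 > Search 19 > Retrain 17 > Ablate 16 > Compress 14 > FtBase 11.
Eval takes 190 to reach its cap of 190 → 120 left.
Distill takes 70 to reach its cap of 70 → 50 left.
Only 50 left; Search takes them to reach 50.

50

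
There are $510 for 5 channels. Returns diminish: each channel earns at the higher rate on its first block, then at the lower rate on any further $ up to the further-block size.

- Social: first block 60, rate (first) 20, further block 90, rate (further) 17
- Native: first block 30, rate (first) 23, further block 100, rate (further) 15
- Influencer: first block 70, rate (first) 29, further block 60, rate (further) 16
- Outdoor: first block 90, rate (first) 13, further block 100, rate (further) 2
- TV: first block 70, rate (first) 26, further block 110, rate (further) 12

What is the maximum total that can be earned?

Rank every tier by rate: Influencer/first 29 > TV/first 26 > Native/first 23 > Social/first 20 > Social/second 17 > Influencer/second 16 > Native/second 15 > Outdoor/first 13 > TV/second 12 > Outdoor/second 2.
Influencer/first (29): +70 → 440 left.
Fill TV first block (70 at 26) → 370 left.
Native/first (23): +30 → 340 left.
Social/first (20): +60 → 280 left.
Fill Social second block (90 at 17) → 190 left.
Influencer/second (16): +60 → 130 left.
Native second at 15: fill all 100 → 30 left.
30 remain; put them into Outdoor first at 13.
Total = 29×70 + 26×70 + 23×30 + 20×60 + 17×90 + 16×60 + 15×100 + 13×30 = 10120.

10120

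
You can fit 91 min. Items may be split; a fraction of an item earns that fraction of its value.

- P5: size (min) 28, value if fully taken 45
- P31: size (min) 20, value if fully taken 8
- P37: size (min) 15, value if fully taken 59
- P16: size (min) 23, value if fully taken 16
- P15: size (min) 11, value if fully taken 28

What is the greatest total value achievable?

153.6

Best value per unit of size first: P37 59/15≈3.93, P15 28/11≈2.55, P5 45/28≈1.61, P16 16/23≈0.696, P31 8/20≈0.4.
P37: take in full, 15 min for value 59 ; 76 left.
Take all of P15 (11 min, value 28) ; 65 min left.
Take all of P5 (28 min, value 45) ; 37 min left.
Take all of P16 (23 min, value 16) ; 14 min left.
Only 14 min remain; take 14/20 of P31 for value 8×14/20 = 5.6.
Total value = 153.6.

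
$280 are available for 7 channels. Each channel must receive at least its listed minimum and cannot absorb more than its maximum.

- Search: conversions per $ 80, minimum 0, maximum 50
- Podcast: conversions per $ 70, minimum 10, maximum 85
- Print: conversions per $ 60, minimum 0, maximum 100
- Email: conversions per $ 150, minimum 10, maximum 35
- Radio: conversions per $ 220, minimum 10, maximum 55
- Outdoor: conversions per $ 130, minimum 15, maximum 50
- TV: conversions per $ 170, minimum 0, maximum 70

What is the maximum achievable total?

41150

Meeting every minimum uses 0+10+0+10+10+15+0 = 45 $, leaving 235.
Rank by conversions per $: Radio 220 > TV 170 > Email 150 > Outdoor 130 > Search 80 > Podcast 70 > Print 60.
Radio: +45 to 55 (cap) → 190 left.
TV takes 70 more to reach its cap of 70 → 120 left.
Email takes 25 more to reach its cap of 35 → 95 left.
Outdoor takes 35 more to reach its cap of 50 → 60 left.
Give Search 50 more to hit its cap of 50 → 10 left.
Podcast has room for 75 more but only 10 remain, so it gets 20.
Total = 80×50 + 70×20 + 150×35 + 220×55 + 130×50 + 170×70 = 41150.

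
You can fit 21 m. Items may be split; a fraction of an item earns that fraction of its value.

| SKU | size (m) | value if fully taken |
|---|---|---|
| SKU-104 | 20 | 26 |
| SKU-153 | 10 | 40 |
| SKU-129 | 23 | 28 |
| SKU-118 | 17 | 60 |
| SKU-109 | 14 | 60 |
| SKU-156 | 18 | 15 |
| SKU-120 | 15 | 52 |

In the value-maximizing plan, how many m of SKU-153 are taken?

7

Rank by value-to-size ratio: SKU-109 60/14≈4.29, SKU-153 40/10≈4, SKU-118 60/17≈3.53, SKU-120 52/15≈3.47, SKU-104 26/20≈1.3, SKU-129 28/23≈1.22, SKU-156 15/18≈0.833.
Take all of SKU-109 (14 m, value 60) → 7 m left.
Fill the last 7 m with part of SKU-153: 7/10 of it earns 28.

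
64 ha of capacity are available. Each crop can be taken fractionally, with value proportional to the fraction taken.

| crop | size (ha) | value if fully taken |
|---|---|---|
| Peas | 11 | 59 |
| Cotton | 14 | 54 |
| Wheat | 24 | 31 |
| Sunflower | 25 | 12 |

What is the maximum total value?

Rank by value-to-size ratio: Peas 59/11≈5.36, Cotton 54/14≈3.86, Wheat 31/24≈1.29, Sunflower 12/25≈0.48.
Peas: take in full, 11 ha for value 59 — 53 left.
All 14 ha of Cotton fit (value 54) — 39 remain.
Take all of Wheat (24 ha, value 31) — 15 ha left.
Only 15 ha remain; take 15/25 of Sunflower for value 12×15/25 = 7.2.
Total value = 151.2.

151.2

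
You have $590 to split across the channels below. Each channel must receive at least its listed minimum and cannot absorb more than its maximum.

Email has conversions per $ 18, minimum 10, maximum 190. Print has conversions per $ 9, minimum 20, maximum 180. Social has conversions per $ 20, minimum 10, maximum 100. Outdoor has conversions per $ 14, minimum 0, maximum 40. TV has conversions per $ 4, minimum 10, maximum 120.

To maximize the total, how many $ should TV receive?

Meeting every minimum uses 10+20+10+0+10 = 50 $, leaving 540.
Rank by conversions per $: Social 20 > Email 18 > Outdoor 14 > Print 9 > TV 4.
Social takes 90 more to reach its cap of 100 ; 450 left.
Email: +180 to 190 (cap) ; 270 left.
Outdoor: +40 to 40 (cap) ; 230 left.
Print takes 160 more to reach its cap of 180 ; 70 left.
TV: +70 (room for 110) → 80. Pool exhausted.

80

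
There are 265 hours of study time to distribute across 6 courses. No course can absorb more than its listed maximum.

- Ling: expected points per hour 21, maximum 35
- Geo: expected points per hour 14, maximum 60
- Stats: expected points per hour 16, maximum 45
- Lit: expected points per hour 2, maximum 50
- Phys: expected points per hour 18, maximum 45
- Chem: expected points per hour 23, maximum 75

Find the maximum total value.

4840

Rank by expected points per hour: Chem 23 > Ling 21 > Phys 18 > Stats 16 > Geo 14 > Lit 2.
Chem takes 75 to reach its cap of 75 — 190 left.
Ling: +35 to 35 (cap) — 155 left.
Give Phys 45 to hit its cap of 45 — 110 left.
Give Stats 45 to hit its cap of 45 — 65 left.
Geo takes 60 to reach its cap of 60 — 5 left.
Lit has room for 50 but only 5 remain, so it gets 5.
Total = 21×35 + 14×60 + 16×45 + 2×5 + 18×45 + 23×75 = 4840.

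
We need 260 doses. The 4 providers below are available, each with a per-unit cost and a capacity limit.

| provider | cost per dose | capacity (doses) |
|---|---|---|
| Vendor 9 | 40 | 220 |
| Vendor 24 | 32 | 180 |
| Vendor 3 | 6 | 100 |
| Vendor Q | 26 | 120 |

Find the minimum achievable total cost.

Use providers in increasing cost order.
Vendor 3 at 6: take all 100 doses ; 160 still needed.
Vendor Q (26): use full 120 ; 40 doses to go.
Vendor 24 at 32: take 40 of its 180 ; requirement met.
Vendor 9: unused.
Cost = 100×6 + 120×26 + 40×32 = 5000.

5000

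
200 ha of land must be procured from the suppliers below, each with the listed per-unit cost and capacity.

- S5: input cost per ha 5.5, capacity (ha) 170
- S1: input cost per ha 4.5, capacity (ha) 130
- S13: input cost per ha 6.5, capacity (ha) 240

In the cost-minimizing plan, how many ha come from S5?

70

Fill from the cheapest supplier first.
S1 at 4.5: take all 130 ha → 70 still needed.
Take 70 from S5 at 5.5 to finish.
S13: unused.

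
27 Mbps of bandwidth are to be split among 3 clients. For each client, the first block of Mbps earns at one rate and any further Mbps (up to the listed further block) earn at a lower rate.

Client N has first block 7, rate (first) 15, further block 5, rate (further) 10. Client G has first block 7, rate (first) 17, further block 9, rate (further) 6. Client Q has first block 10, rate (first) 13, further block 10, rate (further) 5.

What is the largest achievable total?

Rank every tier by rate: Client G/T1 17 > Client N/T1 15 > Client Q/T1 13 > Client N/T2 10 > Client G/T2 6 > Client Q/T2 5.
Client G/T1 (17): +7 — 20 left.
Client N T1 at 15: fill all 7 — 13 left.
Client Q T1 at 13: fill all 10 — 3 left.
3 remain; put them into Client N T2 at 10.
Total = 17×7 + 15×7 + 13×10 + 10×3 = 384.

384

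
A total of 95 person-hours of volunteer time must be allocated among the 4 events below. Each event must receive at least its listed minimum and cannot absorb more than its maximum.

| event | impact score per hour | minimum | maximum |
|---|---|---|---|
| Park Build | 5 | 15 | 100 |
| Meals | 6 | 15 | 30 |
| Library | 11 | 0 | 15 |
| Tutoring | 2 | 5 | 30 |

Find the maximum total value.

Meeting every minimum uses 15+15+0+5 = 35 person-hours, leaving 60.
Rank by impact score per hour: Library 11 > Meals 6 > Park Build 5 > Tutoring 2.
Library takes 15 more to reach its cap of 15 → 45 left.
Give Meals 15 more to hit its cap of 30 → 30 left.
Park Build has room for 85 more but only 30 remain, so it gets 45.
Total = 5×45 + 6×30 + 11×15 + 2×5 = 580.

580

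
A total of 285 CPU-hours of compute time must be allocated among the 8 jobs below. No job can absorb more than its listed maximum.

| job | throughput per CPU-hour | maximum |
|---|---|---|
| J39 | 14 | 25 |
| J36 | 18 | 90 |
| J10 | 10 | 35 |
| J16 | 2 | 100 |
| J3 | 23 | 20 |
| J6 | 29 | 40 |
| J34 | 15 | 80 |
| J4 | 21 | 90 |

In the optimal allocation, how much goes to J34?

45

Rank by throughput per CPU-hour: J6 29 > J3 23 > J4 21 > J36 18 > J34 15 > J39 14 > J10 10 > J16 2.
J6 takes 40 to reach its cap of 40 ; 245 left.
J3: +20 to 20 (cap) ; 225 left.
J4: +90 to 90 (cap) ; 135 left.
J36: +90 to 90 (cap) ; 45 left.
Only 45 left; J34 takes them to reach 45.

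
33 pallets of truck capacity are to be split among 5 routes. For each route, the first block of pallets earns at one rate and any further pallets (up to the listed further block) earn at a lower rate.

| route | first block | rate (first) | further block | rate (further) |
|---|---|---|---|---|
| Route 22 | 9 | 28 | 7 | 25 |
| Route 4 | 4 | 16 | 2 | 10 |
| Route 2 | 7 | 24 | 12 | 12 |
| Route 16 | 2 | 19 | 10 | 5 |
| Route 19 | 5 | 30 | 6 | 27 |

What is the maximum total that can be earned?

883

Treat each block as its own option and order by rate: Route 19/tier1 30 > Route 22/tier1 28 > Route 19/tier2 27 > Route 22/tier2 25 > Route 2/tier1 24 > Route 16/tier1 19 > Route 4/tier1 16 > Route 2/tier2 12 > Route 4/tier2 10 > Route 16/tier2 5.
Fill Route 19 tier1 block (5 at 30) → 28 left.
Route 22/tier1 (28): +9 → 19 left.
Route 19 tier2 at 27: fill all 6 → 13 left.
Route 22/tier2 (25): +7 → 6 left.
6 remain; put them into Route 2 tier1 at 24.
Total = 30×5 + 28×9 + 27×6 + 25×7 + 24×6 = 883.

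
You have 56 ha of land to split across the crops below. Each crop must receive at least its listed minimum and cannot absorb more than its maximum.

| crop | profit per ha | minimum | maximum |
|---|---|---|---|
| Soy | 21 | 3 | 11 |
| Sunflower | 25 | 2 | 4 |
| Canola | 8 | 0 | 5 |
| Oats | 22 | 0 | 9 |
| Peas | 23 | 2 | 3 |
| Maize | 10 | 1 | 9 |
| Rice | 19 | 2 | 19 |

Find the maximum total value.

Meeting every minimum uses 3+2+0+0+2+1+2 = 10 ha, leaving 46.
Rank by profit per ha: Sunflower 25 > Peas 23 > Oats 22 > Soy 21 > Rice 19 > Maize 10 > Canola 8.
Give Sunflower 2 more to hit its cap of 4 → 44 left.
Peas takes 1 more to reach its cap of 3 → 43 left.
Oats takes 9 more to reach its cap of 9 → 34 left.
Soy: +8 to 11 (cap) → 26 left.
Rice: +17 to 19 (cap) → 9 left.
Maize: +8 to 9 (cap) → 1 left.
Canola has room for 5 more but only 1 remain, so it gets 1.
Total = 21×11 + 25×4 + 8×1 + 22×9 + 23×3 + 10×9 + 19×19 = 1057.

1057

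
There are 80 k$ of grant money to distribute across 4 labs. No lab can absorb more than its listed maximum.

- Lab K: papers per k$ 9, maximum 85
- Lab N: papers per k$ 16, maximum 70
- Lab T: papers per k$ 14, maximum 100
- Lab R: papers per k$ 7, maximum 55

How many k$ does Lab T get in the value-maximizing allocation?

Rank by papers per k$: Lab N 16 > Lab T 14 > Lab K 9 > Lab R 7.
Lab N: +70 to 70 (cap) → 10 left.
Lab T: +10 (room for 100) → 10. Pool exhausted.

10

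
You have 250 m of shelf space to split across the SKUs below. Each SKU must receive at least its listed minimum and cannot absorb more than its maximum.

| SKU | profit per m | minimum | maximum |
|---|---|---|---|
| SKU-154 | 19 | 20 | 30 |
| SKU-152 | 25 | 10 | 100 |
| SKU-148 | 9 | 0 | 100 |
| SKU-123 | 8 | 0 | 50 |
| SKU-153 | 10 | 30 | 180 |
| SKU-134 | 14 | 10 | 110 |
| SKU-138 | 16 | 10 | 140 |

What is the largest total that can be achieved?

4790

Meeting every minimum uses 20+10+0+0+30+10+10 = 80 m, leaving 170.
Highest profit per m first: SKU-152 25 > SKU-154 19 > SKU-138 16 > SKU-134 14 > SKU-153 10 > SKU-148 9 > SKU-123 8.
Give SKU-152 90 more to hit its cap of 100 — 80 left.
SKU-154 takes 10 more to reach its cap of 30 — 70 left.
SKU-138 has room for 130 more but only 70 remain, so it gets 80.
Total = 19×30 + 25×100 + 10×30 + 14×10 + 16×80 = 4790.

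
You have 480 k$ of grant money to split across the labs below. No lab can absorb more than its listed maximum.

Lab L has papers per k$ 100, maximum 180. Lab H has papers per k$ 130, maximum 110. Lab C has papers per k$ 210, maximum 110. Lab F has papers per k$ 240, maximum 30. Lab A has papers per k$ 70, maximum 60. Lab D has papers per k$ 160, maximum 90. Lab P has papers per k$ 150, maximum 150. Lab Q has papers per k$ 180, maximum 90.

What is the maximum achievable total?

84700

Highest papers per k$ first: Lab F 240 > Lab C 210 > Lab Q 180 > Lab D 160 > Lab P 150 > Lab H 130 > Lab L 100 > Lab A 70.
Give Lab F 30 to hit its cap of 30 — 450 left.
Give Lab C 110 to hit its cap of 110 — 340 left.
Lab Q: +90 to 90 (cap) — 250 left.
Lab D: +90 to 90 (cap) — 160 left.
Lab P takes 150 to reach its cap of 150 — 10 left.
Lab H: +10 (room for 110) → 10. Pool exhausted.
Total = 130×10 + 210×110 + 240×30 + 160×90 + 150×150 + 180×90 = 84700.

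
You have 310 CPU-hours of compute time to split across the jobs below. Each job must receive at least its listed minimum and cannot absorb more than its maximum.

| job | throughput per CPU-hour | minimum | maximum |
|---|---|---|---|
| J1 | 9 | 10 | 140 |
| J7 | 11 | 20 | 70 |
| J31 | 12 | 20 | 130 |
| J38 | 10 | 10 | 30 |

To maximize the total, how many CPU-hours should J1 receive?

Meeting every minimum uses 10+20+20+10 = 60 CPU-hours, leaving 250.
Rank by throughput per CPU-hour: J31 12 > J7 11 > J38 10 > J1 9.
J31: +110 to 130 (cap) — 140 left.
J7 takes 50 more to reach its cap of 70 — 90 left.
Give J38 20 more to hit its cap of 30 — 70 left.
J1 has room for 130 more but only 70 remain, so it gets 80.

80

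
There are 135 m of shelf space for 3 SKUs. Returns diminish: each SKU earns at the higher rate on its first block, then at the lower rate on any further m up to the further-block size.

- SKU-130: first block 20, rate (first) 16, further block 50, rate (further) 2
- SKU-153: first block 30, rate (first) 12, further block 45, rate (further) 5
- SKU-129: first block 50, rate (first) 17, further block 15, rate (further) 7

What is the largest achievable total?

Order all 6 blocks by rate: SKU-129/tier1 17 > SKU-130/tier1 16 > SKU-153/tier1 12 > SKU-129/tier2 7 > SKU-153/tier2 5 > SKU-130/tier2 2.
SKU-129 tier1 at 17: fill all 50 → 85 left.
SKU-130/tier1 (16): +20 → 65 left.
SKU-153/tier1 (12): +30 → 35 left.
Fill SKU-129 tier2 block (15 at 7) → 20 left.
SKU-153/tier2: +20 of 45 at 5; pool empty.
Total = 17×50 + 16×20 + 12×30 + 7×15 + 5×20 = 1735.

1735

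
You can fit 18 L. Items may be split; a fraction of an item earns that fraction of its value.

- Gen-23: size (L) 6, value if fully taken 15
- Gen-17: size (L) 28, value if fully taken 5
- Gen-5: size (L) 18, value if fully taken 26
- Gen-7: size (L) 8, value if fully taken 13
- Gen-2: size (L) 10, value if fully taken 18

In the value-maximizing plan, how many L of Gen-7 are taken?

Sort by value density: Gen-23 15/6≈2.5, Gen-2 18/10≈1.8, Gen-7 13/8≈1.62, Gen-5 26/18≈1.44, Gen-17 5/28≈0.179.
Take all of Gen-23 (6 L, value 15) ; 12 L left.
All 10 L of Gen-2 fit (value 18) ; 2 remain.
Fill the last 2 L with part of Gen-7: 2/8 of it earns 3.25.

2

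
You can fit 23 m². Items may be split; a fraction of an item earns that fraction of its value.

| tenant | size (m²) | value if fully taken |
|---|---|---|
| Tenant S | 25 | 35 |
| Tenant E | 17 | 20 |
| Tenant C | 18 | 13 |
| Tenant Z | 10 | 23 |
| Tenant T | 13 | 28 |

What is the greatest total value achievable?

Sort by value density: Tenant Z 23/10≈2.3, Tenant T 28/13≈2.15, Tenant S 35/25≈1.4, Tenant E 20/17≈1.18, Tenant C 13/18≈0.722.
All 10 m² of Tenant Z fit (value 23) → 13 remain.
Tenant T: take in full, 13 m² for value 28 → 0 left.
Total value = 51.

51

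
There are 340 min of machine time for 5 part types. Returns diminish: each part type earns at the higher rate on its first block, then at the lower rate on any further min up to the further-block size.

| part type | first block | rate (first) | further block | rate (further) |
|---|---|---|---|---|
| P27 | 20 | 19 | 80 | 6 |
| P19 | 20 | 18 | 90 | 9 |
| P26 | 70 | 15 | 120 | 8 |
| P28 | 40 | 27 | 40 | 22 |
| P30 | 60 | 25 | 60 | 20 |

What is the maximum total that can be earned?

6720

Order all 10 blocks by rate: P28/T1 27 > P30/T1 25 > P28/T2 22 > P30/T2 20 > P27/T1 19 > P19/T1 18 > P26/T1 15 > P19/T2 9 > P26/T2 8 > P27/T2 6.
P28 T1 at 27: fill all 40 → 300 left.
P30/T1 (25): +60 → 240 left.
P28 T2 at 22: fill all 40 → 200 left.
Fill P30 T2 block (60 at 20) → 140 left.
P27/T1 (19): +20 → 120 left.
Fill P19 T1 block (20 at 18) → 100 left.
P26 T1 at 15: fill all 70 → 30 left.
P19 T2 at 9: only 30 left, fill 30.
Total = 27×40 + 25×60 + 22×40 + 20×60 + 19×20 + 18×20 + 15×70 + 9×30 = 6720.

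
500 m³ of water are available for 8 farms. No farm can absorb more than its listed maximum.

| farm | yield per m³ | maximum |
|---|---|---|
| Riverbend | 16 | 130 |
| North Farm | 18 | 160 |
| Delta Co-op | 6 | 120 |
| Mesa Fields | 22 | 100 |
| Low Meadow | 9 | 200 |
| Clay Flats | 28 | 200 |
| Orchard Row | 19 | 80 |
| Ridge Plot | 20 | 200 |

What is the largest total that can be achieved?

Rank by yield per m³: Clay Flats 28 > Mesa Fields 22 > Ridge Plot 20 > Orchard Row 19 > North Farm 18 > Riverbend 16 > Low Meadow 9 > Delta Co-op 6.
Clay Flats: +200 to 200 (cap) ; 300 left.
Mesa Fields takes 100 to reach its cap of 100 ; 200 left.
Ridge Plot: +200 to 200 (cap) ; 0 left.
Total = 22×100 + 28×200 + 20×200 = 11800.

11800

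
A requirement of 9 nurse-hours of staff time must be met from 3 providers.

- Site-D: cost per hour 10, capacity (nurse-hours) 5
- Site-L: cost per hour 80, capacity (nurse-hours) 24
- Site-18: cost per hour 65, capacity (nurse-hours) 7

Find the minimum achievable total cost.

Fill from the cheapest provider first.
Take 5 from Site-D at 10 — need 4 more.
Take 4 from Site-18 at 65 to finish.
Site-L: unused.
Cost = 5×10 + 4×65 = 310.

310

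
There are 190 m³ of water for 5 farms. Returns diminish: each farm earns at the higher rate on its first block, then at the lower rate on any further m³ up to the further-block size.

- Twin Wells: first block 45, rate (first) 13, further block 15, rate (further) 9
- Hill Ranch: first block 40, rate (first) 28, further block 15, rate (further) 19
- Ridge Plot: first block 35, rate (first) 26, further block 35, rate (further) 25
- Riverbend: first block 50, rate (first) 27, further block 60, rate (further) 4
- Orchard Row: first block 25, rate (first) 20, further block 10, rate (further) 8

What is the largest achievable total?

Rank every tier by rate: Hill Ranch/first 28 > Riverbend/first 27 > Ridge Plot/first 26 > Ridge Plot/second 25 > Orchard Row/first 20 > Hill Ranch/second 19 > Twin Wells/first 13 > Twin Wells/second 9 > Orchard Row/second 8 > Riverbend/second 4.
Hill Ranch/first (28): +40 — 150 left.
Fill Riverbend first block (50 at 27) — 100 left.
Ridge Plot/first (26): +35 — 65 left.
Ridge Plot/second (25): +35 — 30 left.
Orchard Row first at 20: fill all 25 — 5 left.
Hill Ranch/second: +5 of 15 at 19; pool empty.
Total = 28×40 + 27×50 + 26×35 + 25×35 + 20×25 + 19×5 = 4850.

4850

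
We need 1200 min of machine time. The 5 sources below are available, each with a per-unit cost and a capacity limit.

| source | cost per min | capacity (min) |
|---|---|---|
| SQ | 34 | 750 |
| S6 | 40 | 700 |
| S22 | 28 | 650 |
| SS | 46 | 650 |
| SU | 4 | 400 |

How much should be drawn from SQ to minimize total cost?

Fill from the cheapest source first.
SU (4): use full 400 ; 800 min to go.
S22 at 28: take all 650 min ; 150 still needed.
Take 150 from SQ at 34 to finish.
S6, SS: unused.

150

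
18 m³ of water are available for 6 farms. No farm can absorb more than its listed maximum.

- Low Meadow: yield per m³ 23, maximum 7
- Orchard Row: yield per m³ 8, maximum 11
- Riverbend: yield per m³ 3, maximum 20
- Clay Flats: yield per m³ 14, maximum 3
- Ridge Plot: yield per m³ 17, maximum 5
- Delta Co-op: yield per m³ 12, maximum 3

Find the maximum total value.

Order the farms by yield per m³: Low Meadow 23 > Ridge Plot 17 > Clay Flats 14 > Delta Co-op 12 > Orchard Row 8 > Riverbend 3.
Low Meadow: +7 to 7 (cap) — 11 left.
Ridge Plot: +5 to 5 (cap) — 6 left.
Clay Flats: +3 to 3 (cap) — 3 left.
Give Delta Co-op 3 to hit its cap of 3 — 0 left.
Total = 23×7 + 14×3 + 17×5 + 12×3 = 324.

324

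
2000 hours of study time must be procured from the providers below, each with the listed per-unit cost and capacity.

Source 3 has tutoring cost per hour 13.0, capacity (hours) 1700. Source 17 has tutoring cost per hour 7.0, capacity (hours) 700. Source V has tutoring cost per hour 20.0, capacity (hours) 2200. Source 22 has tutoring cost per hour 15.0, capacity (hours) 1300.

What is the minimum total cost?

21800

Fill from the cheapest provider first.
Source 17 at 7.0: take all 700 hours → 1300 still needed.
Source 3 at 13.0: take 1300 of its 1700 → requirement met.
Source 22, Source V: unused.
Cost = 700×7.0 + 1300×13.0 = 21800.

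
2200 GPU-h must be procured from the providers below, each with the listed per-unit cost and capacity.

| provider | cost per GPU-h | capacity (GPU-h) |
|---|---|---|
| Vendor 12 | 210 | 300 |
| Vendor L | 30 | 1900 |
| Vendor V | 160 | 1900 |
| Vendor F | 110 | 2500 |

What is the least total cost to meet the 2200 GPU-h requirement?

90000

Fill from the cheapest provider first.
Vendor L at 30: take all 1900 GPU-h — 300 still needed.
Vendor F at 110: take 300 of its 2500 — requirement met.
Vendor V, Vendor 12: unused.
Cost = 1900×30 + 300×110 = 90000.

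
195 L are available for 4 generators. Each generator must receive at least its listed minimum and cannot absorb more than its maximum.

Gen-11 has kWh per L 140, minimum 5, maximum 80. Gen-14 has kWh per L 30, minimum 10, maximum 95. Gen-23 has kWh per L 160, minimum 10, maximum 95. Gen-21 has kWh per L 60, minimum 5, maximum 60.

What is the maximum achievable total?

Meeting every minimum uses 5+10+10+5 = 30 L, leaving 165.
Rank by kWh per L: Gen-23 160 > Gen-11 140 > Gen-21 60 > Gen-14 30.
Give Gen-23 85 more to hit its cap of 95 ; 80 left.
Gen-11 takes 75 more to reach its cap of 80 ; 5 left.
Only 5 left; Gen-21 takes them to reach 10.
Total = 140×80 + 30×10 + 160×95 + 60×10 = 27300.

27300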